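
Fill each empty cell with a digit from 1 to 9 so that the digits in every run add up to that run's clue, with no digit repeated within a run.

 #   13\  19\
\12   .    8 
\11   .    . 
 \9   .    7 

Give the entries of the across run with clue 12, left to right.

4 8

R1C1 = 12 − 8 = 4 completes the 12 across.
R2C2 = 19 − 15 = 4 completes the 19 down.
R3C1 = 9 − 7 = 2 completes the 9 across.
R2C1 = 11 − 4 = 7 completes the 11 across.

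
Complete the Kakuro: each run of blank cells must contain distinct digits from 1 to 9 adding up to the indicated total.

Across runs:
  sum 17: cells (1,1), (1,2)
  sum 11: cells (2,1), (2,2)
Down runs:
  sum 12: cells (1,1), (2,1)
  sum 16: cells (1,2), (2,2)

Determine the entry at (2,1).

4

17 in 2 cells must be {8,9}; 16 in 2 cells must be {7,9}.
The 17 across and the 16 down share only 9, so (1,2) = 9.
(2,2) = 16 − 9 = 7 completes the 16 down.
(1,1) = 17 − 9 = 8 completes the 17 across.
(2,1) = 11 − 7 = 4 completes the 11 across.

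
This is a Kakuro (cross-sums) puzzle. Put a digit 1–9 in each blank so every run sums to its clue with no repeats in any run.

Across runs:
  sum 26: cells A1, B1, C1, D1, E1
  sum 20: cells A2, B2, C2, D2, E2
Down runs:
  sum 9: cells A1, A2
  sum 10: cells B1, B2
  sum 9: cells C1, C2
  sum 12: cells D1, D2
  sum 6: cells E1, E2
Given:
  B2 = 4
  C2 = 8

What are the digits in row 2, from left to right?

B1 = 10 − 4 = 6 completes the 10 down.
C1 = 9 − 8 = 1 completes the 9 down.
Given what's placed, D2 must be 5 to fit the 20 across and 12 down.
D1 = 12 − 5 = 7 completes the 12 down.
E1 = 4: the only remaining digit allowed by both the 26 across and the 6 down.
E2 = 6 − 4 = 2 completes the 6 down.
A1 = 26 − 18 = 8 completes the 26 across.
A2 = 20 − 19 = 1 completes the 20 across.

1 4 8 5 2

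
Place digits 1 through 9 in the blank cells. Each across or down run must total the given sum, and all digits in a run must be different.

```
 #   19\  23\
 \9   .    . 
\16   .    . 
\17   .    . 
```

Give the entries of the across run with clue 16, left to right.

16 in 2 cells must be {7,9}; 17 in 2 cells must be {8,9}; 23 in 3 cells must be {6,8,9}.
The 16 across and the 23 down share only 9, so R2C2 = 9.
Given what's placed, R3C2 must be 8 to fit the 17 across and 23 down.
R1C2 = 23 − 17 = 6 completes the 23 down.
R2C1 = 16 − 9 = 7 completes the 16 across.
R3C1 = 17 − 8 = 9 completes the 17 across.
R1C1 = 9 − 6 = 3 completes the 9 across.

7, 9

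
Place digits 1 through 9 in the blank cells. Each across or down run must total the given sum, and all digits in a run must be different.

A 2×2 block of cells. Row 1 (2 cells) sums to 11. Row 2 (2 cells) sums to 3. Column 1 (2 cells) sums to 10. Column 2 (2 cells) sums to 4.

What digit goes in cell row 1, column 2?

3 in 2 cells must be {1,2}; 4 in 2 cells must be {1,3}.
The 11 across and the 4 down share only 3, so (1,2) = 3.
(2,2) = 4 − 3 = 1 completes the 4 down.
(1,1) = 11 − 3 = 8 completes the 11 across.
(2,1) = 3 − 1 = 2 completes the 3 across.

3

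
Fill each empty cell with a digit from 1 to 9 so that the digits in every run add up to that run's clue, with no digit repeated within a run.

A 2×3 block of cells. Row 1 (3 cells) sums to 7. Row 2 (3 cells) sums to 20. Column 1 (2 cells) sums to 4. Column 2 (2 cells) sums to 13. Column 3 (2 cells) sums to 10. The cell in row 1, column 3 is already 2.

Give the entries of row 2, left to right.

3 9 8

7 in 3 cells must be {1,2,4}; 4 in 2 cells must be {1,3}.
(1,1) = 1: the only remaining digit allowed by both the 7 across and the 4 down.
(1,2) = 7 − 3 = 4 completes the 7 across.
(2,1) = 4 − 1 = 3 completes the 4 down.
(2,2) = 13 − 4 = 9 completes the 13 down.
(2,3) = 20 − 12 = 8 completes the 20 across.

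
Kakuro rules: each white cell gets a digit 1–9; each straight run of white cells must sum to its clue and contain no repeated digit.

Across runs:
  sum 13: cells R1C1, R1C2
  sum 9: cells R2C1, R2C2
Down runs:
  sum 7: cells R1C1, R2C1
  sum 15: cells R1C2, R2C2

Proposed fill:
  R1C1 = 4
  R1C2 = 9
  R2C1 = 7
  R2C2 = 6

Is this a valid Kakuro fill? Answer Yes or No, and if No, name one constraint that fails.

No — the across run R2C1–R2C2 sums to 13, not 9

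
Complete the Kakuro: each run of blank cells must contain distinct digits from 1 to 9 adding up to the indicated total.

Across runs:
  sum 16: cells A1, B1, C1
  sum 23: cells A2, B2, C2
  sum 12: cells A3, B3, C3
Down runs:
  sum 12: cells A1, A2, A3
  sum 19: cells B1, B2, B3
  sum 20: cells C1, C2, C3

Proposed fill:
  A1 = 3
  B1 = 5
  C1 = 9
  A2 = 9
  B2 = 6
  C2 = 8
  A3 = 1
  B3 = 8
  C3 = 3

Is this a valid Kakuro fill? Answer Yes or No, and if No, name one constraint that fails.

No — the down run A1–A3 sums to 13, not 12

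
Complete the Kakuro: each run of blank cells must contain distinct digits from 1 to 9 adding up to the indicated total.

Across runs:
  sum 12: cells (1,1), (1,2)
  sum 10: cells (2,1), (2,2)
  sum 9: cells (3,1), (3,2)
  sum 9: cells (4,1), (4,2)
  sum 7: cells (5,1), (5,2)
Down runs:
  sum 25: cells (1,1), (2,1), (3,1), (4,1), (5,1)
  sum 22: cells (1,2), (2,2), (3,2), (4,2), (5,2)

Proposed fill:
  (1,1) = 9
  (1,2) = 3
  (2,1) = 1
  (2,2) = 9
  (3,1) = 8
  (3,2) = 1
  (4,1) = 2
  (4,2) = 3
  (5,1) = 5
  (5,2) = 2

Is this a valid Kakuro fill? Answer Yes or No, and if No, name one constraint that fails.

No — the down run (1,2)–(5,2) sums to 18, not 22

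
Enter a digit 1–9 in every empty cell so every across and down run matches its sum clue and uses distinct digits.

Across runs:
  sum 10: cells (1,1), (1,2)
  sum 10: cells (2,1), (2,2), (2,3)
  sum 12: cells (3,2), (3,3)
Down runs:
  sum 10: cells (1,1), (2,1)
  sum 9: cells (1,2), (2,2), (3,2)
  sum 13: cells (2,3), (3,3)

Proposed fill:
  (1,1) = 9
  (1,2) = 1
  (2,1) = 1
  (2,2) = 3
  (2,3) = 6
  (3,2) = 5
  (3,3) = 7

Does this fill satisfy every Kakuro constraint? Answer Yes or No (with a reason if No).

Yes

Across: 9+1=10; 1+3+6=10; 5+7=12. Down: 9+1=10; 1+3+5=9; 6+7=13. No digit repeats within any run.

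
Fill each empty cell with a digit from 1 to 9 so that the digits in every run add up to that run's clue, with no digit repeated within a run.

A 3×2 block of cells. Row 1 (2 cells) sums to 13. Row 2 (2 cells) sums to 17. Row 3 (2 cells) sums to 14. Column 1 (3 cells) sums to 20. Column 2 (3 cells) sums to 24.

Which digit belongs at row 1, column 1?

6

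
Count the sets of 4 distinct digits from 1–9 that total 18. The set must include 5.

5

4 distinct digits from 1–9 sum between 10 and 30.
Keeping only sets containing 5.
Enumerating: {1,3,5,9}, {1,4,5,8}, {2,3,5,8}, {2,4,5,7}, {3,4,5,6}.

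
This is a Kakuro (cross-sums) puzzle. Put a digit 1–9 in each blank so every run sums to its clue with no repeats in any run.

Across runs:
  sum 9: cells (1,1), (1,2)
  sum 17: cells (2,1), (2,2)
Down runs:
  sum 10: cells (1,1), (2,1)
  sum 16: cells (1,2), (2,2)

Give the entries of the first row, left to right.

17 in 2 cells must be {8,9}; 16 in 2 cells must be {7,9}.
The 9 across and the 16 down share only 7, so (1,2) = 7.
(2,2) = 16 − 7 = 9 completes the 16 down.
(1,1) = 9 − 7 = 2 completes the 9 across.
(2,1) = 17 − 9 = 8 completes the 17 across.

2 7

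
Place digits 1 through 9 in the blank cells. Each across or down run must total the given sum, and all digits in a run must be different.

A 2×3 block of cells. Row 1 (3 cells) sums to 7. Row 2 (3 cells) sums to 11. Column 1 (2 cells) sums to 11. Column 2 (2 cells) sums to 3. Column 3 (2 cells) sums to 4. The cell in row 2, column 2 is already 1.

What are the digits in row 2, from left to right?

7 1 3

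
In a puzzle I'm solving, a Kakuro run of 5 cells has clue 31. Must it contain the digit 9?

Yes

Every partition of 31 into 5 distinct digits includes 9: {1,6,7,8,9}, {2,5,7,8,9}, {3,4,7,8,9}, {3,5,6,8,9}, {4,5,6,7,9}.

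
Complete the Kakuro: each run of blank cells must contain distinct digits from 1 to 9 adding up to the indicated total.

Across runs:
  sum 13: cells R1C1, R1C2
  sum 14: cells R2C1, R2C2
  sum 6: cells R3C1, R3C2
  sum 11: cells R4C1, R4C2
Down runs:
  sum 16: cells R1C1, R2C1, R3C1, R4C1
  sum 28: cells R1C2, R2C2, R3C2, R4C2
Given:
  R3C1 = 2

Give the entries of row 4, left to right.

3 8

R3C2 = 6 − 2 = 4 completes the 6 across.
Nothing is forced directly, so branch on R4C2, whose candidates are 7 or 8 or 9. If R4C2 = 7: that forces R4C1 = 4, R2C1 = 9, after which R2C2 would have to be in {5} for the 14 across but in {8,9} for the 28 down — contradiction. If R4C2 = 9: that forces R2C2 = 8, after which R4C1 would have to be in {2} for the 11 across but in {1,3,4,5,6,7,8,9} for the 16 down — contradiction. So R4C2 = 8.
Given what's placed, R2C2 must be 9 to fit the 14 across and 28 down.
R4C1 = 11 − 8 = 3 completes the 11 across.
R1C2 = 28 − 21 = 7 completes the 28 down.
R2C1 = 14 − 9 = 5 completes the 14 across.
R1C1 = 13 − 7 = 6 completes the 13 across.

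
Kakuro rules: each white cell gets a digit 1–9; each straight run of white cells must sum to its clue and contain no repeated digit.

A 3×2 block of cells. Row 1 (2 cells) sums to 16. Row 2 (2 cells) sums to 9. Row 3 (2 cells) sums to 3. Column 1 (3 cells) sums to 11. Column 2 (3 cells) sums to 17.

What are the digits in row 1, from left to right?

7, 9

16 in 2 cells must be {7,9}; 3 in 2 cells must be {1,2}.
The 16 across and the 11 down share only 7, so (1,1) = 7.
(1,2) = 16 − 7 = 9 completes the 16 across.
Given what's placed, (3,1) must be 1 to fit the 3 across and 11 down.
(3,2) = 3 − 1 = 2 completes the 3 across.
(2,1) = 11 − 8 = 3 completes the 11 down.
(2,2) = 9 − 3 = 6 completes the 9 across.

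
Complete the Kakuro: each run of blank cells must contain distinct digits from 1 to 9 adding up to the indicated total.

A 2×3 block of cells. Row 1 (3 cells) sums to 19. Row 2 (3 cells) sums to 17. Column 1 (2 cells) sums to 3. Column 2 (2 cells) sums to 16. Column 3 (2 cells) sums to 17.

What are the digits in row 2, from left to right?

3 in 2 cells must be {1,2}; 16 in 2 cells must be {7,9}; 17 in 2 cells must be {8,9}.
The 19 across and the 3 down share only 2, so (1,1) = 2.
Given what's placed, (1,2) must be 9 to fit the 19 across and 16 down.
(1,3) = 19 − 11 = 8 completes the 19 across.
(2,1) = 3 − 2 = 1 completes the 3 down.
(2,2) = 16 − 9 = 7 completes the 16 down.
(2,3) = 17 − 8 = 9 completes the 17 across.

1, 7, 9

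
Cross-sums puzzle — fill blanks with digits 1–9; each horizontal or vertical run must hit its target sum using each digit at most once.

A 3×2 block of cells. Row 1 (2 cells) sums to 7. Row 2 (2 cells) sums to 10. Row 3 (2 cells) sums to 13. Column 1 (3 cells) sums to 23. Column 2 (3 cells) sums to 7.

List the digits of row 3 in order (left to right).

9 4

23 in 3 cells must be {6,8,9}; 7 in 3 cells must be {1,2,4}.
The 7 across and the 23 down share only 6, so (1,1) = 6.
(1,2) = 7 − 6 = 1 completes the 7 across.
Given what's placed, (3,2) must be 4 to fit the 13 across and 7 down.
(2,2) = 7 − 5 = 2 completes the 7 down.
(3,1) = 13 − 4 = 9 completes the 13 across.
(2,1) = 10 − 2 = 8 completes the 10 across.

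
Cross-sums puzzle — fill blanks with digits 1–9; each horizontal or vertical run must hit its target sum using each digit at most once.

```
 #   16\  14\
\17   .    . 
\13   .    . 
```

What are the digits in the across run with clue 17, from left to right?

17 in 2 cells must be {8,9}; 16 in 2 cells must be {7,9}.
The 17 across and the 16 down share only 9, so R1C1 = 9.
R1C2 = 17 − 9 = 8 completes the 17 across.
R2C1 = 16 − 9 = 7 completes the 16 down.
R2C2 = 13 − 7 = 6 completes the 13 across.

9, 8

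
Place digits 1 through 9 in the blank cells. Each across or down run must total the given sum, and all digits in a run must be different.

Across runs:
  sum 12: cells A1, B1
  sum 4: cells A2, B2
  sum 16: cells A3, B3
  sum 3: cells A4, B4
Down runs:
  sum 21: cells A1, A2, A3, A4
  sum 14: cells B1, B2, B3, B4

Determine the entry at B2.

4 in 2 cells must be {1,3}; 16 in 2 cells must be {7,9}; 3 in 2 cells must be {1,2}.
Only 7 fits B3 under both its across sum 16 and down sum 14.
Given what's placed, B1 must be 4 to fit the 12 across and 14 down.
B2 = 1: the only remaining digit allowed by both the 4 across and the 14 down.

1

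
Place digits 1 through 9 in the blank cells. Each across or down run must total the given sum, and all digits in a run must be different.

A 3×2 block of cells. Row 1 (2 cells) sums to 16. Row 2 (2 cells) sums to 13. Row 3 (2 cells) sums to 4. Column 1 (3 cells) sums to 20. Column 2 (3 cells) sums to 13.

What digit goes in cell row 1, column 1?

16 in 2 cells must be {7,9}; 4 in 2 cells must be {1,3}.
The 4 across and the 20 down share only 3, so (3,1) = 3.
(3,2) = 4 − 3 = 1 completes the 4 across.
Given what's placed, (1,1) must be 9 to fit the 16 across and 20 down.
(1,2) = 16 − 9 = 7 completes the 16 across.
(2,1) = 20 − 12 = 8 completes the 20 down.
(2,2) = 13 − 8 = 5 completes the 13 across.

9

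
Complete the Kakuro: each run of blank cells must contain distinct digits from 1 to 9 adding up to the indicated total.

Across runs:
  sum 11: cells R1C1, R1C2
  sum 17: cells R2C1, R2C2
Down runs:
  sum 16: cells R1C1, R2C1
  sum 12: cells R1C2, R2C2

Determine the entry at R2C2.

8

17 in 2 cells must be {8,9}; 16 in 2 cells must be {7,9}.
The 17 across and the 16 down share only 9, so R2C1 = 9.
R2C2 = 17 − 9 = 8 completes the 17 across.
R1C1 = 16 − 9 = 7 completes the 16 down.
R1C2 = 11 − 7 = 4 completes the 11 across.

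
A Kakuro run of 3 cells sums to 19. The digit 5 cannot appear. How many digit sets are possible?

3 distinct digits from 1–9 sum between 6 and 24.
Dropping sets that contain 5.
Enumerating: {2,8,9}, {3,7,9}, {4,6,9}, {4,7,8}.

4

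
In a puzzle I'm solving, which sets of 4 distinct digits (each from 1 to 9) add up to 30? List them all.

{6,7,8,9}

4 distinct digits from 1–9 sum between 10 and 30.
Only one set works: {6,7,8,9}.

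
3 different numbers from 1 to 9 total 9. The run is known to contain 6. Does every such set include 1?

The only way to make 9 from 3 distinct digits under that restriction is {1,2,6}, which contains 1.

Yes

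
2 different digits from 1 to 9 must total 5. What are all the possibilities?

2 distinct digits from 1–9 sum between 3 and 17.

{1,4}; {2,3}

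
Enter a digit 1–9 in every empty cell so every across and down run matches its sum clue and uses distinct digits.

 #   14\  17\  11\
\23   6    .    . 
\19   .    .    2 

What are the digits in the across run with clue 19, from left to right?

8 9 2

23 in 3 cells must be {6,8,9}; 17 in 2 cells must be {8,9}.
R1C3 = 11 − 2 = 9 completes the 11 down.
R2C1 = 14 − 6 = 8 completes the 14 down.
R2C2 = 19 − 10 = 9 completes the 19 across.
R1C2 = 23 − 15 = 8 completes the 23 across.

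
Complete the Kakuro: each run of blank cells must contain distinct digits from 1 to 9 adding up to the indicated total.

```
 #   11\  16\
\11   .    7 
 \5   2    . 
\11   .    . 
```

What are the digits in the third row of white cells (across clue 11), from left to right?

5 6

R1C1 = 11 − 7 = 4 completes the 11 across.
R2C2 = 5 − 2 = 3 completes the 5 across.
R3C1 = 11 − 6 = 5 completes the 11 down.
R3C2 = 11 − 5 = 6 completes the 11 across.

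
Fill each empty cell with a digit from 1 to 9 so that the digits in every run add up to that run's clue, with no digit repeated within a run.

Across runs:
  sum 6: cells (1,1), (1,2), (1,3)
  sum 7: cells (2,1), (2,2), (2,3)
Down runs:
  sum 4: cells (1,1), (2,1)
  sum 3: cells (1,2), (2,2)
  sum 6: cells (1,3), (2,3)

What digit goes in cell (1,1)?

6 in 3 cells must be {1,2,3}; 7 in 3 cells must be {1,2,4}; 4 in 2 cells must be {1,3}.
The 7 across and the 4 down share only 1, so (2,1) = 1.
Given what's placed, (2,2) must be 2 to fit the 7 across and 3 down.
(2,3) = 7 − 3 = 4 completes the 7 across.
(1,1) = 4 − 1 = 3 completes the 4 down.
(1,2) = 3 − 2 = 1 completes the 3 down.
(1,3) = 6 − 4 = 2 completes the 6 across.

3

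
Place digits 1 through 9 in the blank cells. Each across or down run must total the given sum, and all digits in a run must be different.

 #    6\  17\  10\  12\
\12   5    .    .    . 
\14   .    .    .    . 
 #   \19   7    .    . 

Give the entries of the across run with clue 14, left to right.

R2C1 = 6 − 5 = 1 completes the 6 down.
Nothing is forced directly, so branch on R3C3, whose candidates are 3 or 4. If R3C3 = 4: that forces R1C3 = 1, R2C3 = 5, R3C4 = 8, after which R1C4 would have to be in {2,4} for the 12 across but in {1,3} for the 12 down — contradiction. So R3C3 = 3.
R3C4 = 19 − 10 = 9 completes the 19 across.
R2C4 = 2: the only remaining digit allowed by both the 14 across and the 12 down.
R1C4 = 12 − 11 = 1 completes the 12 down.
Given what's placed, R1C3 must be 2 to fit the 12 across and 10 down.
R2C3 = 10 − 5 = 5 completes the 10 down.
R1C2 = 12 − 8 = 4 completes the 12 across.
R2C2 = 14 − 8 = 6 completes the 14 across.

1 6 5 2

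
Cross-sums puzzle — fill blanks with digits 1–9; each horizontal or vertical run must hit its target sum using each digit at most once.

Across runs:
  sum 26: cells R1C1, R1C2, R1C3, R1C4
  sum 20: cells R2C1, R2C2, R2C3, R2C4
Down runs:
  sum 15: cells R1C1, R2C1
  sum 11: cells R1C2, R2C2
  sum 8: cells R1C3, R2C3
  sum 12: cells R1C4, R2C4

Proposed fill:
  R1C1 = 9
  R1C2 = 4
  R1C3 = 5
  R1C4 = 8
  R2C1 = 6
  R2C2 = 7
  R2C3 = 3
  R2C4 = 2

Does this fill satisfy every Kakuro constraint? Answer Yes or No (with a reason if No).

No — the across run R2C1–R2C4 sums to 18, not 20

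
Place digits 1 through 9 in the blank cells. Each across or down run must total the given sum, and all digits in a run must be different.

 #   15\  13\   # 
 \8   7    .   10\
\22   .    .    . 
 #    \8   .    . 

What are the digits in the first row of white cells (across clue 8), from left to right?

R1C2 = 8 − 7 = 1 completes the 8 across.
R2C1 = 15 − 7 = 8 completes the 15 down.
R2C3 = 9: the only remaining digit allowed by both the 22 across and the 10 down.
R3C3 = 10 − 9 = 1 completes the 10 down.
R2C2 = 22 − 17 = 5 completes the 22 across.
R3C2 = 8 − 1 = 7 completes the 8 across.

7, 1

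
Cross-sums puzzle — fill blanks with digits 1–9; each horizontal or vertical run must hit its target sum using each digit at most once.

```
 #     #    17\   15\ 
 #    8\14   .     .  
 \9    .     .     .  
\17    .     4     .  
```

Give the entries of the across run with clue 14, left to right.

8 6

Nothing is forced directly, so branch on R2C2, whose candidates are 5 or 6. If R2C2 = 6: then R1C2 would have to be in {5,6,8,9} for the 14 across but in {7} for the 17 down — contradiction. So R2C2 = 5.
R1C2 = 17 − 9 = 8 completes the 17 down.
R1C3 = 14 − 8 = 6 completes the 14 across.
R2C3 = 1: the only remaining digit allowed by both the 9 across and the 15 down.
R3C3 = 15 − 7 = 8 completes the 15 down.
R2C1 = 9 − 6 = 3 completes the 9 across.
R3C1 = 17 − 12 = 5 completes the 17 across.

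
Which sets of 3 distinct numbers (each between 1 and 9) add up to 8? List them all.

{1,2,5}; {1,3,4}

3 distinct digits from 1–9 sum between 6 and 24.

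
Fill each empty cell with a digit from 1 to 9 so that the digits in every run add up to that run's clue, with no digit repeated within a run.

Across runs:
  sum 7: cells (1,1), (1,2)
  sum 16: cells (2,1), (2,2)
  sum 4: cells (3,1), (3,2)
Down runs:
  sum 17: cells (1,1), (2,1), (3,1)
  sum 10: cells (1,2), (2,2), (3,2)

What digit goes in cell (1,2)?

16 in 2 cells must be {7,9}; 4 in 2 cells must be {1,3}.
The 16 across and the 10 down share only 7, so (2,2) = 7.
Given what's placed, (3,2) must be 1 to fit the 4 across and 10 down.
(1,2) = 10 − 8 = 2 completes the 10 down.
(2,1) = 16 − 7 = 9 completes the 16 across.
(3,1) = 4 − 1 = 3 completes the 4 across.
(1,1) = 7 − 2 = 5 completes the 7 across.

2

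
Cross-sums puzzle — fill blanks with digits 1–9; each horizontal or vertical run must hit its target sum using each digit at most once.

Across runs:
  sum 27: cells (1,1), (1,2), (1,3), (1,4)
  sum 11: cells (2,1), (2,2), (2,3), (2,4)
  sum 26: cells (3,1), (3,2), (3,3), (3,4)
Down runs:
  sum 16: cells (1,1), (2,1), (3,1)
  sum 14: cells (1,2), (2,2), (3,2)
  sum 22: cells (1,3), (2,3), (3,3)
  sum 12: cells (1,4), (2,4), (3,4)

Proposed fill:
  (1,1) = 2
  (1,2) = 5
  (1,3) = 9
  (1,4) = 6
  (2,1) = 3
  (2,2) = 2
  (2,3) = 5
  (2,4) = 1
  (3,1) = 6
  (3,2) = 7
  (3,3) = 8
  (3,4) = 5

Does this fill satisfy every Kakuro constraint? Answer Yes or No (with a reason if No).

No — the down run (1,1)–(3,1) sums to 11, not 16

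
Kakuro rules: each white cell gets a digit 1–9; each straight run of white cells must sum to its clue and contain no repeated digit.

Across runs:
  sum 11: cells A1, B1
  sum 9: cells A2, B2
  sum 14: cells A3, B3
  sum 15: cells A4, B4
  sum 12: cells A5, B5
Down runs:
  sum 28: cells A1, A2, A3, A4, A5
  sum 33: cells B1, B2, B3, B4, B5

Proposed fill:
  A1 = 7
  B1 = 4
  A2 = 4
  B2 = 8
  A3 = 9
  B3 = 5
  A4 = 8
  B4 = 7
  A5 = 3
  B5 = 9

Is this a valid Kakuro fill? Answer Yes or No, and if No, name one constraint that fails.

No — the down run A1–A5 sums to 31, not 28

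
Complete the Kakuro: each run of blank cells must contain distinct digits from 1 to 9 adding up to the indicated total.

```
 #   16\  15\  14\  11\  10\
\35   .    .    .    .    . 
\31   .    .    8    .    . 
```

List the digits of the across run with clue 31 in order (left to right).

9, 7, 8, 6, 1

35 in 5 cells must be {5,6,7,8,9}; 16 in 2 cells must be {7,9}.
R1C3 = 14 − 8 = 6 completes the 14 down.
Nothing is forced directly, so branch on R2C2, whose candidates are 6 or 7 or 9. If R2C2 = 6: that forces R1C2 = 9, R1C1 = 7, R1C5 = 8, R2C1 = 9, after which R2C5 would have to be in {1,3,5,7} for the 31 across but in {2} for the 10 down — contradiction. If R2C2 = 9: then R1C2 would have to be in {5,7,8,9} for the 35 across but in {6} for the 15 down — contradiction. So R2C2 = 7.
R1C2 = 15 − 7 = 8 completes the 15 down.
Given what's placed, R2C1 must be 9 to fit the 31 across and 16 down.
R1C1 = 16 − 9 = 7 completes the 16 down.
R1C5 = 9: the only remaining digit allowed by both the 35 across and the 10 down.
R2C5 = 10 − 9 = 1 completes the 10 down.
R1C4 = 35 − 30 = 5 completes the 35 across.
R2C4 = 31 − 25 = 6 completes the 31 across.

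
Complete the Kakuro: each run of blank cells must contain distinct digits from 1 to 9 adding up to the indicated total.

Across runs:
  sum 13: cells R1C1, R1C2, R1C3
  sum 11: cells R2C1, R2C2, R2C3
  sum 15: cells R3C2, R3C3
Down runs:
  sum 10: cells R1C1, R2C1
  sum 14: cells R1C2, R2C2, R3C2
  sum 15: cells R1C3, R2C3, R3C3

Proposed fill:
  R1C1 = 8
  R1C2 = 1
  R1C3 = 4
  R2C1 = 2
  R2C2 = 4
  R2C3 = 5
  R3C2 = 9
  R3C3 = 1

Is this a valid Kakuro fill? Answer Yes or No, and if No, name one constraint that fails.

No — the across run R3C2–R3C3 sums to 10, not 15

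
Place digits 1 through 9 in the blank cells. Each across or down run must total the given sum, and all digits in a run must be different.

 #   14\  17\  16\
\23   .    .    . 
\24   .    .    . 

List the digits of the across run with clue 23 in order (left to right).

6, 8, 9

23 in 3 cells must be {6,8,9}; 24 in 3 cells must be {7,8,9}; 17 in 2 cells must be {8,9}.
The 23 across and the 16 down share only 9, so R1C3 = 9.
R2C3 = 16 − 9 = 7 completes the 16 down.
Given what's placed, R1C2 must be 8 to fit the 23 across and 17 down.
R2C2 = 17 − 8 = 9 completes the 17 down.
R1C1 = 23 − 17 = 6 completes the 23 across.
R2C1 = 24 − 16 = 8 completes the 24 across.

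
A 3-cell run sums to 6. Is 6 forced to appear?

No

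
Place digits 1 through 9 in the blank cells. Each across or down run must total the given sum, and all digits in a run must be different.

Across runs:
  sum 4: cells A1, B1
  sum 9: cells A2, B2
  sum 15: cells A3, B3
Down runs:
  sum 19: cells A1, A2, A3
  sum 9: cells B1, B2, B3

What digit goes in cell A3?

4 in 2 cells must be {1,3}.
The 4 across and the 19 down share only 3, so A1 = 3.
B1 = 4 − 3 = 1 completes the 4 across.
Given what's placed, A2 must be 7 to fit the 9 across and 19 down.
B2 = 9 − 7 = 2 completes the 9 across.
A3 = 19 − 10 = 9 completes the 19 down.
B3 = 15 − 9 = 6 completes the 15 across.

9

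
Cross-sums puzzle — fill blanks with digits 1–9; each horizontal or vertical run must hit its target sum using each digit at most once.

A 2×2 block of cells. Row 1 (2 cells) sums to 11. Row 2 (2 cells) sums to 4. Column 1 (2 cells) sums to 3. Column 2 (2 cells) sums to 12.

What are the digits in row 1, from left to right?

2, 9

4 in 2 cells must be {1,3}; 3 in 2 cells must be {1,2}.
The 11 across and the 3 down share only 2, so (1,1) = 2.
(1,2) = 11 − 2 = 9 completes the 11 across.
(2,1) = 3 − 2 = 1 completes the 3 down.
(2,2) = 4 − 1 = 3 completes the 4 across.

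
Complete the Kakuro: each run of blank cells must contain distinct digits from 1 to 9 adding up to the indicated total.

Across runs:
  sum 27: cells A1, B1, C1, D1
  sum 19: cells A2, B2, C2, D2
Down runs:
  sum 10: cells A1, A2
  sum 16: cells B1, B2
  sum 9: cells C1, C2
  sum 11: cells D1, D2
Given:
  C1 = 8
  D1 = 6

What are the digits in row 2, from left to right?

6 7 1 5

16 in 2 cells must be {7,9}.
B1 = 9: the only remaining digit allowed by both the 27 across and the 16 down.
B2 = 16 − 9 = 7 completes the 16 down.
C2 = 9 − 8 = 1 completes the 9 down.
D2 = 11 − 6 = 5 completes the 11 down.
A1 = 27 − 23 = 4 completes the 27 across.
A2 = 19 − 13 = 6 completes the 19 across.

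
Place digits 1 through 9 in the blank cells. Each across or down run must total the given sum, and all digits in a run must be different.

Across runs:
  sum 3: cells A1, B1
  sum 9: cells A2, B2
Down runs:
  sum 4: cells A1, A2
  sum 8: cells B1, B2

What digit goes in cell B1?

2

3 in 2 cells must be {1,2}; 4 in 2 cells must be {1,3}.
The 3 across and the 4 down share only 1, so A1 = 1.
B1 = 3 − 1 = 2 completes the 3 across.
A2 = 4 − 1 = 3 completes the 4 down.
B2 = 9 − 3 = 6 completes the 9 across.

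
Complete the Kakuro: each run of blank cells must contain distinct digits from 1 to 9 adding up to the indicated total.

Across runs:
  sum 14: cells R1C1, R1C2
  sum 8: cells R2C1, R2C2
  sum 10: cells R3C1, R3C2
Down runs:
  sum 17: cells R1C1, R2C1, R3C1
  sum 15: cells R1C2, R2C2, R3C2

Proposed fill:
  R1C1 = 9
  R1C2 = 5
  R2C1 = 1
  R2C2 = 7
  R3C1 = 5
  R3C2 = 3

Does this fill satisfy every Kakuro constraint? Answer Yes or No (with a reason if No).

No — the across run R3C1–R3C2 sums to 8, not 10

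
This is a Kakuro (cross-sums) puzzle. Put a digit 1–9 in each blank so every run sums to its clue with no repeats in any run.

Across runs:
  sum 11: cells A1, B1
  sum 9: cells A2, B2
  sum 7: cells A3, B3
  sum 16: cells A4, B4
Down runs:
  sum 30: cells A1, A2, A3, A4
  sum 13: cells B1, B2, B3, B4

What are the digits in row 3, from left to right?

6 1

16 in 2 cells must be {7,9}; 30 in 4 cells must be {6,7,8,9}.
Only 6 fits A3 under both its across sum 7 and down sum 30.
B3 = 7 − 6 = 1 completes the 7 across.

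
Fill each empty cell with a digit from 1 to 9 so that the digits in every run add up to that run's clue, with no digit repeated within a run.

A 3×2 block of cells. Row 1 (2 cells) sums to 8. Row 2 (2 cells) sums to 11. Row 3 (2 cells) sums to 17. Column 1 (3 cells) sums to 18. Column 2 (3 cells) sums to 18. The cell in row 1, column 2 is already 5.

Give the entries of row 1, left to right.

3 5

17 in 2 cells must be {8,9}.
(1,1) = 8 − 5 = 3 completes the 8 across.
Given what's placed, (3,2) must be 9 to fit the 17 across and 18 down.
(2,2) = 18 − 14 = 4 completes the 18 down.
(3,1) = 17 − 9 = 8 completes the 17 across.
(2,1) = 11 − 4 = 7 completes the 11 across.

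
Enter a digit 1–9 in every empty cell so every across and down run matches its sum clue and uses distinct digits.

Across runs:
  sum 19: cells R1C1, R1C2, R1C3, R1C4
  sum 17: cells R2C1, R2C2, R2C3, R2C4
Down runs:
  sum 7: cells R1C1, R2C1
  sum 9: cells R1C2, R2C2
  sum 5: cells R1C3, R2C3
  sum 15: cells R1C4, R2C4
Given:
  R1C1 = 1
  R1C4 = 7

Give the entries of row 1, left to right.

R2C1 = 7 − 1 = 6 completes the 7 down.
R2C4 = 15 − 7 = 8 completes the 15 down.
No cell is forced outright now. R1C3 can only be 2 or 3 (the digits allowed by both its 19 across and its 5 down). If R1C3 = 2: then R1C2 would have to be in {9} for the 19 across but in {1,2,3,4,5,6,7,8} for the 9 down — contradiction. So R1C3 = 3.
R1C2 = 19 − 11 = 8 completes the 19 across.
R2C2 = 9 − 8 = 1 completes the 9 down.
R2C3 = 17 − 15 = 2 completes the 17 across.

1, 8, 3, 7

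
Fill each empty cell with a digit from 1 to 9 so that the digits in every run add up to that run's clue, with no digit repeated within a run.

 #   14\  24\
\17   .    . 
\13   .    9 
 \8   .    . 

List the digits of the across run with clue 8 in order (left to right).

17 in 2 cells must be {8,9}; 24 in 3 cells must be {7,8,9}.
R1C2 = 8: the only remaining digit allowed by both the 17 across and the 24 down.
R2C1 = 13 − 9 = 4 completes the 13 across.
R3C2 = 24 − 17 = 7 completes the 24 down.
R1C1 = 17 − 8 = 9 completes the 17 across.
R3C1 = 8 − 7 = 1 completes the 8 across.

1 7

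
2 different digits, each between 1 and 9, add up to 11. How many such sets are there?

2 distinct digits from 1–9 sum between 3 and 17.
Enumerating: {2,9}, {3,8}, {4,7}, {5,6}.

4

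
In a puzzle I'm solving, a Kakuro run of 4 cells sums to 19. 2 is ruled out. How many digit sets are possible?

6

4 distinct digits from 1–9 sum between 10 and 30.
Dropping sets that contain 2.
Enumerating: {1,3,6,9}, {1,3,7,8}, {1,4,5,9}, {1,4,6,8}, {1,5,6,7}, {3,4,5,7}.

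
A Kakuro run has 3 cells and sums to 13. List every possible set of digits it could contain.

{1,3,9}; {1,4,8}; {1,5,7}; {2,3,8}; {2,4,7}; {2,5,6}; {3,4,6}

3 distinct digits from 1–9 sum between 6 and 24.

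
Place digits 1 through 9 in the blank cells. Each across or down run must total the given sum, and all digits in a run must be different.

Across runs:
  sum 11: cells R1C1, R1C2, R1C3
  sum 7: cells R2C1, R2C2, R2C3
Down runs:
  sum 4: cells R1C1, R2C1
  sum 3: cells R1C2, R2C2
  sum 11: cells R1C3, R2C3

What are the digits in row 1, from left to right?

3 1 7

7 in 3 cells must be {1,2,4}; 4 in 2 cells must be {1,3}; 3 in 2 cells must be {1,2}.
The 7 across and the 4 down share only 1, so R2C1 = 1.
Given what's placed, R2C2 must be 2 to fit the 7 across and 3 down.
R2C3 = 7 − 3 = 4 completes the 7 across.
R1C1 = 4 − 1 = 3 completes the 4 down.
R1C2 = 3 − 2 = 1 completes the 3 down.
R1C3 = 11 − 4 = 7 completes the 11 across.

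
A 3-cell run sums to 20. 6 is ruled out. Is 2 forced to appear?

Counterexample: {3,8,9} sums to 20 under that restriction without using 2.

No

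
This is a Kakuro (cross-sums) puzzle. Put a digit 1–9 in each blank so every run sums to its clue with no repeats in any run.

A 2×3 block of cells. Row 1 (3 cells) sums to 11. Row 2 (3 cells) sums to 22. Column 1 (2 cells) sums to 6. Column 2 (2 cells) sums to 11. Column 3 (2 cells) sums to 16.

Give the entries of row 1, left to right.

1 3 7

16 in 2 cells must be {7,9}.
The 11 across and the 16 down share only 7, so (1,3) = 7.
The 22 across and the 6 down share only 5, so (2,1) = 5.
(2,3) = 16 − 7 = 9 completes the 16 down.
(1,1) = 6 − 5 = 1 completes the 6 down.
(1,2) = 11 − 8 = 3 completes the 11 across.
(2,2) = 22 − 14 = 8 completes the 22 across.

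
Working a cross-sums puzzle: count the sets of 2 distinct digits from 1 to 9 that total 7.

3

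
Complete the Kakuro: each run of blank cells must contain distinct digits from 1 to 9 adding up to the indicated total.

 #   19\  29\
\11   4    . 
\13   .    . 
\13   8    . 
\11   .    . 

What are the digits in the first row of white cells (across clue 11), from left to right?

29 in 4 cells must be {5,7,8,9}.
R1C2 = 11 − 4 = 7 completes the 11 across.
R3C2 = 13 − 8 = 5 completes the 13 across.
No cell is forced outright now. R2C1 can only be 5 or 6 (the digits allowed by both its 13 across and its 19 down). If R2C1 = 6: then R2C2 would have to be in {7} for the 13 across but in {8,9} for the 29 down — contradiction. So R2C1 = 5.
R2C2 = 13 − 5 = 8 completes the 13 across.
R4C1 = 19 − 17 = 2 completes the 19 down.
R4C2 = 11 − 2 = 9 completes the 11 across.

4 7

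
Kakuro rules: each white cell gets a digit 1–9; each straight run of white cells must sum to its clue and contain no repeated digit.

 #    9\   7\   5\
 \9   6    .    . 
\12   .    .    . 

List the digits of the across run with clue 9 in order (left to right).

R2C1 = 9 − 6 = 3 completes the 9 down.
No cell is forced outright now. R1C2 can only be 1 or 2 (the digits allowed by both its 9 across and its 7 down). If R1C2 = 1: that forces R1C3 = 2, after which R2C2 would have to be in {1,2,4,5,7,8} for the 12 across but in {6} for the 7 down — contradiction. So R1C2 = 2.
R1C3 = 9 − 8 = 1 completes the 9 across.
R2C2 = 7 − 2 = 5 completes the 7 down.
R2C3 = 12 − 8 = 4 completes the 12 across.

6 2 1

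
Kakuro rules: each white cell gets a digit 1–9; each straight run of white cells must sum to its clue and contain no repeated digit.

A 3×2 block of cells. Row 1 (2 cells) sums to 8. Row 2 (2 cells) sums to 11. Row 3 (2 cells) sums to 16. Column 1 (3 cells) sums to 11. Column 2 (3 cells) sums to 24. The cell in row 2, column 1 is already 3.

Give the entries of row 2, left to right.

3, 8

16 in 2 cells must be {7,9}; 24 in 3 cells must be {7,8,9}.
Only 7 fits (1,2) under both its across sum 8 and down sum 24.
(2,2) = 11 − 3 = 8 completes the 11 across.
(3,1) = 7: the only remaining digit allowed by both the 16 across and the 11 down.
(3,2) = 16 − 7 = 9 completes the 16 across.
(1,1) = 8 − 7 = 1 completes the 8 across.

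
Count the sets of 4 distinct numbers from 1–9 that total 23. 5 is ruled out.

4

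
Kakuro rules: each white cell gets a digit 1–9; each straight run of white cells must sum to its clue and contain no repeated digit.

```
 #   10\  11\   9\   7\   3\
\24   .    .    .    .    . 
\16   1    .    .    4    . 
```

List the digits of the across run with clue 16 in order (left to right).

16 in 5 cells must be {1,2,3,4,6}; 3 in 2 cells must be {1,2}.
R1C1 = 10 − 1 = 9 completes the 10 down.
R1C4 = 7 − 4 = 3 completes the 7 down.
R2C5 = 2: the only remaining digit allowed by both the 16 across and the 3 down.
R1C5 = 3 − 2 = 1 completes the 3 down.
Nothing is forced directly, so branch on R2C2, whose candidates are 3 or 6. If R2C2 = 3: then R1C2 would have to be in {4,5,6,7} for the 24 across but in {8} for the 11 down — contradiction. So R2C2 = 6.
R1C2 = 11 − 6 = 5 completes the 11 down.
R1C3 = 24 − 18 = 6 completes the 24 across.
R2C3 = 16 − 13 = 3 completes the 16 across.

1, 6, 3, 4, 2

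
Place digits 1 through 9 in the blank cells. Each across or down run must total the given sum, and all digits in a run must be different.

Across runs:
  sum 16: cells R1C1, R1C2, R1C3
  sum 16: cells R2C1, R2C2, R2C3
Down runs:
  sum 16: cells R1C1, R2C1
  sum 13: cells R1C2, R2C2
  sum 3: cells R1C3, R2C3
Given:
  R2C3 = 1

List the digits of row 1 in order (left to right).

9 5 2

16 in 2 cells must be {7,9}; 3 in 2 cells must be {1,2}.
R1C3 = 3 − 1 = 2 completes the 3 down.
Given what's placed, R1C1 must be 9 to fit the 16 across and 16 down.
R1C2 = 16 − 11 = 5 completes the 16 across.
R2C1 = 16 − 9 = 7 completes the 16 down.
R2C2 = 16 − 8 = 8 completes the 16 across.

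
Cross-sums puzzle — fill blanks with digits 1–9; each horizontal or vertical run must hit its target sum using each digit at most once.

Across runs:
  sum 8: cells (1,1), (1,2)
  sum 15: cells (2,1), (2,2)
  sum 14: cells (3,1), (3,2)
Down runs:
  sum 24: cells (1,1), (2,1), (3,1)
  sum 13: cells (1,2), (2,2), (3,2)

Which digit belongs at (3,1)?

9

24 in 3 cells must be {7,8,9}.
The 8 across and the 24 down share only 7, so (1,1) = 7.
(1,2) = 8 − 7 = 1 completes the 8 across.
Nothing is forced directly, so branch on (2,1), whose candidates are 8 or 9. If (2,1) = 9: then (2,2) would have to be in {6} for the 15 across but in {3,4,5,7,8,9} for the 13 down — contradiction. So (2,1) = 8.
(2,2) = 15 − 8 = 7 completes the 15 across.
(3,1) = 24 − 15 = 9 completes the 24 down.
(3,2) = 14 − 9 = 5 completes the 14 across.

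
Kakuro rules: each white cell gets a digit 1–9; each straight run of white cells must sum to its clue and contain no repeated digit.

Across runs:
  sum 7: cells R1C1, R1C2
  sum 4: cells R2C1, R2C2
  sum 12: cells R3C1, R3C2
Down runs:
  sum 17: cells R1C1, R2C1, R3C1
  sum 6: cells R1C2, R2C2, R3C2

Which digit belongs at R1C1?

4 in 2 cells must be {1,3}; 6 in 3 cells must be {1,2,3}.
The 12 across and the 6 down share only 3, so R3C2 = 3.
Given what's placed, R2C2 must be 1 to fit the 4 across and 6 down.
R3C1 = 12 − 3 = 9 completes the 12 across.
R1C2 = 6 − 4 = 2 completes the 6 down.
R2C1 = 4 − 1 = 3 completes the 4 across.
R1C1 = 7 − 2 = 5 completes the 7 across.

5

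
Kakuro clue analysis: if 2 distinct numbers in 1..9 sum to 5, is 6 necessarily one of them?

Counterexample: {1,4} sums to 5 without using 6.

No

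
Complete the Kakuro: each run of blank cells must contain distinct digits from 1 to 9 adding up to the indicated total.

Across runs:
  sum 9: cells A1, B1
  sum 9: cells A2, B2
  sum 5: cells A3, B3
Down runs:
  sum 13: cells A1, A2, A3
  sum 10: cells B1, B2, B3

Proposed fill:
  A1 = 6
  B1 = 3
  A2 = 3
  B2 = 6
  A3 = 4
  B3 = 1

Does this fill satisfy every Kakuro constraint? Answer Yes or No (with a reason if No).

Yes

Across: 6+3=9; 3+6=9; 4+1=5. Down: 6+3+4=13; 3+6+1=10. No digit repeats within any run.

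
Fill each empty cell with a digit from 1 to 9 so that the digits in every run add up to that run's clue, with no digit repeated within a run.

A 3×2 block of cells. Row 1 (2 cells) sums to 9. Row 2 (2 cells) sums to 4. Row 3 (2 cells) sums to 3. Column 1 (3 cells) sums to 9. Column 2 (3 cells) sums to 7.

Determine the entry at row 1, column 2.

4 in 2 cells must be {1,3}; 3 in 2 cells must be {1,2}; 7 in 3 cells must be {1,2,4}.
The 4 across and the 7 down share only 1, so (2,2) = 1.
Given what's placed, (3,2) must be 2 to fit the 3 across and 7 down.
(1,2) = 7 − 3 = 4 completes the 7 down.
(2,1) = 4 − 1 = 3 completes the 4 across.
(3,1) = 3 − 2 = 1 completes the 3 across.
(1,1) = 9 − 4 = 5 completes the 9 across.

4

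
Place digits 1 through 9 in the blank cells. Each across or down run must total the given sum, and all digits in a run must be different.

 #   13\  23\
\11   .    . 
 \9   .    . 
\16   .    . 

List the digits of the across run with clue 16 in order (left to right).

16 in 2 cells must be {7,9}; 23 in 3 cells must be {6,8,9}.
The 16 across and the 23 down share only 9, so R3C2 = 9.
R3C1 = 16 − 9 = 7 completes the 16 across.
Nothing is forced directly, so branch on R1C2, whose candidates are 6 or 8. If R1C2 = 8: then R1C1 would have to be in {3} for the 11 across but in {1,2,4,5} for the 13 down — contradiction. So R1C2 = 6.
R1C1 = 11 − 6 = 5 completes the 11 across.
R2C1 = 13 − 12 = 1 completes the 13 down.
R2C2 = 9 − 1 = 8 completes the 9 across.

7 9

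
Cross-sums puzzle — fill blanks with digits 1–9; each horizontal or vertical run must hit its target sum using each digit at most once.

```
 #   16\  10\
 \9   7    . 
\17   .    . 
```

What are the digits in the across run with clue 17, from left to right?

9, 8

17 in 2 cells must be {8,9}; 16 in 2 cells must be {7,9}.
R1C2 = 9 − 7 = 2 completes the 9 across.
R2C1 = 16 − 7 = 9 completes the 16 down.
R2C2 = 17 − 9 = 8 completes the 17 across.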